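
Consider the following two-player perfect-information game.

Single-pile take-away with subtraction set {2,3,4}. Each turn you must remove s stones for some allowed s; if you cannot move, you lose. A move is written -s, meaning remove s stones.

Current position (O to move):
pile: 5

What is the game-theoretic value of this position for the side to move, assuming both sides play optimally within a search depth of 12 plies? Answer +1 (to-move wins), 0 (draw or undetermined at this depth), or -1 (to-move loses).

p1 O@[5]: -2[3]-1 -3[2]-1 -4[1]+1*
p2 X@[1] terminal -1; root [5] d12

value(5, O) = +1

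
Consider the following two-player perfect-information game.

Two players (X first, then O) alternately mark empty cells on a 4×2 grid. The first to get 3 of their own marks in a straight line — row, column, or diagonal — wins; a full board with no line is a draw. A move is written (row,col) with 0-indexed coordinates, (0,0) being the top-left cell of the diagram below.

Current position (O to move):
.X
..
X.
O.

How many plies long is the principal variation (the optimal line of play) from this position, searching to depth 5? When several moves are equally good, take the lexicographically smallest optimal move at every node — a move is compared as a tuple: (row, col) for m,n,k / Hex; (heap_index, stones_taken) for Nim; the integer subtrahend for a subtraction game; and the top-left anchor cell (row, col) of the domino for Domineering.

PV length from [.X/../X./O.]: 5 plies

p1 O@[.X/../X./O.]: (0,0)[OX/../X./O.]+0* (1,0)[.X/O./X./O.]+0 (1,1)[.X/.O/X./O.]+0 (2,1)[.X/../XO/O.]+0 (3,1)[.X/../X./OO]+0
p2 X@[OX/../X./O.]: (1,0)[OX/X./X./O.]+0* (1,1)[OX/.X/X./O.]+0 (2,1)[OX/../XX/O.]+0 (3,1)[OX/../X./OX]+0
p3 O@[OX/X./X./O.]: (1,1)[OX/XO/X./O.]+0* (2,1)[OX/X./XO/O.]+0 (3,1)[OX/X./X./OO]+0
p4 X@[OX/XO/X./O.]: (2,1)[OX/XO/XX/O.]+0* (3,1)[OX/XO/X./OX]+0
p5 O@[OX/XO/XX/O.]: (3,1)[OX/XO/XX/OO]+0*
p6 X@[OX/XO/XX/OO] terminal +0; root [.X/../X./O.] d5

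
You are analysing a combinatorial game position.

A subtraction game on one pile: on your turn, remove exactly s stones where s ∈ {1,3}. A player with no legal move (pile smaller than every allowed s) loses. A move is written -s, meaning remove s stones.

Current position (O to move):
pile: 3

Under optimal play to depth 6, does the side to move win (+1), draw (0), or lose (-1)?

p1 O@[3]: -1[2]+1* -3[0]+1
p2 X@[2]: -1[1]-1*
p3 O@[1]: -1[0]+1*
p4 X@[0] terminal -1; root [3] d6

value(3, O) = +1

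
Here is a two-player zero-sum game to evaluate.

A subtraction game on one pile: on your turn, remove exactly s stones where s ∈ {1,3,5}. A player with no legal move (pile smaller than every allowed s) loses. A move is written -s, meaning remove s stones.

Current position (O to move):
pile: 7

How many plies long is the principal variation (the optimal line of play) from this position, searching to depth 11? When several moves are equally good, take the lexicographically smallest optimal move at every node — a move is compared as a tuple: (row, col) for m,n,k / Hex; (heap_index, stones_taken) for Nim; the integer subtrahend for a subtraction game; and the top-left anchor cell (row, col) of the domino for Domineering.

PV length from [7]: 7 plies

p1 O@[7]: -1[6]+1* -3[4]+1 -5[2]+1
p2 X@[6]: -1[5]-1* -3[3]-1 -5[1]-1
p3 O@[5]: -1[4]+1* -3[2]+1 -5[0]+1
p4 X@[4]: -1[3]-1* -3[1]-1
p5 O@[3]: -1[2]+1* -3[0]+1
p6 X@[2]: -1[1]-1*
p7 O@[1]: -1[0]+1*
p8 X@[0] terminal -1; root [7] d11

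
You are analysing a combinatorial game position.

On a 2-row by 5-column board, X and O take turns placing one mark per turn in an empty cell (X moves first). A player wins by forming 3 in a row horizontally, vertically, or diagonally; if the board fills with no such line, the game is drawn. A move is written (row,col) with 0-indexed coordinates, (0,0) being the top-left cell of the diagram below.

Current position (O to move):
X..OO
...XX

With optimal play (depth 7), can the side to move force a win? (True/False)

p1 O@[X..OO/...XX]: (0,1)[XO.OO/...XX]-1 (0,2)[X.OOO/...XX]+1* (1,0)[X..OO/O..XX]-1 (1,1)[X..OO/.O.XX]-1 (1,2)[X..OO/..OXX]+0
p2 X@[X.OOO/...XX] terminal -1; root [X..OO/...XX] d7

O winning at [X..OO/...XX]: True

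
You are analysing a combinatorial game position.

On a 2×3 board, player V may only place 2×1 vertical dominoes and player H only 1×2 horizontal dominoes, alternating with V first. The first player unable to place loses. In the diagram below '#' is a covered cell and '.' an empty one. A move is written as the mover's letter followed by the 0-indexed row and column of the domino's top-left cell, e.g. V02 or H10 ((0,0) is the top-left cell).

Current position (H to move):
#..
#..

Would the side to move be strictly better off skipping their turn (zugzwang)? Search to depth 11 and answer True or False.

p1 H@[#../#..]: H01[###/#..]+1* H11[#../###]+1
p2 V@[###/#..] terminal -1; root [#../#..] d11
pass branch (V moves first from the same position):
  | p1 V@[#../#..]: V01[##./##.]+1* V02[#.#/#.#]+1
  | p2 H@[##./##.] terminal -1; root [#../#..] d11
H moving scores +1; H passing scores -1

zugzwang(#../#.., H) = False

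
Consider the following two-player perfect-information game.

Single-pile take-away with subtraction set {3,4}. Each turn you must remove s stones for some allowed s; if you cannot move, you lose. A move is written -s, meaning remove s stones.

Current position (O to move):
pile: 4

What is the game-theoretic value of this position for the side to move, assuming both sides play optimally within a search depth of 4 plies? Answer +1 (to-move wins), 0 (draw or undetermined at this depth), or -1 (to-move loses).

value(4, O) = +1

p1 O@[4]: -3[1]+1* -4[0]+1
p2 X@[1] terminal -1; root [4] d4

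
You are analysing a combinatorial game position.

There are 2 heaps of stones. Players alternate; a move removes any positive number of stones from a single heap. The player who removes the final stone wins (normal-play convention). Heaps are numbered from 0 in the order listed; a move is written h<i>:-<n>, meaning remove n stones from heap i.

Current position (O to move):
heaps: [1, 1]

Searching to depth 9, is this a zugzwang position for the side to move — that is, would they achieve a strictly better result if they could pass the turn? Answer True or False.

ply 1, O at (1,1) | h0:-1=-1→(0,1)*; h1:-1=-1→(1,0)
ply 2, X at (0,1) | h1:-1=+1→(0,0)*
ply 3: (0,0) is terminal -1 (O); from (1,1) depth 9
if O skipped the turn, X would face:
~ ply 1, X at (1,1) | h0:-1=-1→(0,1)*; h1:-1=-1→(1,0)
~ ply 2, O at (0,1) | h1:-1=+1→(0,0)*
~ ply 3: (0,0) is terminal -1 (X); from (1,1) depth 9
compare (O): move=-1 vs pass=+1

zugzwang((1,1), O) = True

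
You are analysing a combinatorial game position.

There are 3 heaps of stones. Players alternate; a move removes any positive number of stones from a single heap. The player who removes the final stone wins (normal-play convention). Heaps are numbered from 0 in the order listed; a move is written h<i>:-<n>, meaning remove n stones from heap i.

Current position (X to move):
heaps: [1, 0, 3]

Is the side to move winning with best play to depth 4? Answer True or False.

X winning at [(1,0,3)]: True

p1 X@[(1,0,3)]: h0:-1[(0,0,3)]-1 h2:-1[(1,0,2)]-1 h2:-2[(1,0,1)]+1* h2:-3[(1,0,0)]-1
p2 O@[(1,0,1)]: h0:-1[(0,0,1)]-1* h2:-1[(1,0,0)]-1
p3 X@[(0,0,1)]: h2:-1[(0,0,0)]+1*
p4 O@[(0,0,0)] terminal -1; root [(1,0,3)] d4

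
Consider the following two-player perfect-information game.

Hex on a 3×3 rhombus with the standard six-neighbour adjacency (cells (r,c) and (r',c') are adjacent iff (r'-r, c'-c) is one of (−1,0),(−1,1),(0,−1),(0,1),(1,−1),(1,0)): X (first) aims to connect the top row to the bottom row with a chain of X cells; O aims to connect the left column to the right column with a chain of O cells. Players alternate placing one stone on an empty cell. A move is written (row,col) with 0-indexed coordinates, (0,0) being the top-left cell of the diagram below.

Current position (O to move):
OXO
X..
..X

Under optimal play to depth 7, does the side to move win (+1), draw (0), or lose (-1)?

p1 O@[OXO/X../..X]: (1,1)[OXO/XO./..X]-1* (1,2)[OXO/X.O/..X]-1 (2,0)[OXO/X../O.X]-1 (2,1)[OXO/X../.OX]-1
p2 X@[OXO/XO./..X]: (1,2)[OXO/XOX/..X]-1 (2,0)[OXO/XO./X.X]+1* (2,1)[OXO/XO./.XX]-1
p3 O@[OXO/XO./X.X] terminal -1; root [OXO/X../..X] d7

value(OXO/X../..X, O) = -1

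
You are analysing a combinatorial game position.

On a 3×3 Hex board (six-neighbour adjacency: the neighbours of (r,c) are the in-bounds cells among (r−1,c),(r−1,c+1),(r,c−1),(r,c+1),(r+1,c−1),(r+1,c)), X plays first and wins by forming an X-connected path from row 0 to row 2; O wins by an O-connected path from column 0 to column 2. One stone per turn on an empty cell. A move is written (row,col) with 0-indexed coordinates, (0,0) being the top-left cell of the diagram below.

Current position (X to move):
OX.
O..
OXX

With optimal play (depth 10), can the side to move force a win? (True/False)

X winning at [OX./O../OXX]: True

[OX./O../OXX] X move#1: (0,2):+1/OXX/O../OXX*, (1,1):+1/OX./OX./OXX, (1,2):+1/OX./O.X/OXX
[OXX/O../OXX] O move#2: (1,1):-1/OXX/OO./OXX*, (1,2):-1/OXX/O.O/OXX
[OXX/OO./OXX] X move#3: (1,2):+1/OXX/OOX/OXX*
[OXX/OOX/OXX] end (terminal -1, O#4); searched OX./O../OXX to 10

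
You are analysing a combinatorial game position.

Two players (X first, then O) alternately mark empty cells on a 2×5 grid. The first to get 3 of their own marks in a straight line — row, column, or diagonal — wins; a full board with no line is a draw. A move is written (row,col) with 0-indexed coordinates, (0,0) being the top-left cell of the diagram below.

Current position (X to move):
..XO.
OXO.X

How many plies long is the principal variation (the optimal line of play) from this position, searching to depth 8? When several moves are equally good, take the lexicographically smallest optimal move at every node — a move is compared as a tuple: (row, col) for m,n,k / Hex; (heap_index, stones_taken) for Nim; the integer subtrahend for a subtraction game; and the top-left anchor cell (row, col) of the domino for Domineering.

p1 X@[..XO./OXO.X]: (0,0)[X.XO./OXO.X]+0* (0,1)[.XXO./OXO.X]+0 (0,4)[..XOX/OXO.X]+0 (1,3)[..XO./OXOXX]+0
p2 O@[X.XO./OXO.X]: (0,1)[XOXO./OXO.X]+0* (0,4)[X.XOO/OXO.X]-1 (1,3)[X.XO./OXOOX]-1
p3 X@[XOXO./OXO.X]: (0,4)[XOXOX/OXO.X]+0* (1,3)[XOXO./OXOXX]+0
p4 O@[XOXOX/OXO.X]: (1,3)[XOXOX/OXOOX]+0*
p5 X@[XOXOX/OXOOX] terminal +0; root [..XO./OXO.X] d8

PV length from [..XO./OXO.X]: 4 plies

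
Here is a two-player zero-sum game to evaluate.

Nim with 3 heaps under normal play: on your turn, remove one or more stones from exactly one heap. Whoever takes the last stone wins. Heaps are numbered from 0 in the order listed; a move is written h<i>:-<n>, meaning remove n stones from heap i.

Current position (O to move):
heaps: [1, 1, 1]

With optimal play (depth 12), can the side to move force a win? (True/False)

ply 1, O at (1,1,1) | h0:-1=+1→(0,1,1)*; h1:-1=+1→(1,0,1); h2:-1=+1→(1,1,0)
ply 2, X at (0,1,1) | h1:-1=-1→(0,0,1)*; h2:-1=-1→(0,1,0)
ply 3, O at (0,0,1) | h2:-1=+1→(0,0,0)*
ply 4: (0,0,0) is terminal -1 (X); from (1,1,1) depth 12

O winning at [(1,1,1)]: True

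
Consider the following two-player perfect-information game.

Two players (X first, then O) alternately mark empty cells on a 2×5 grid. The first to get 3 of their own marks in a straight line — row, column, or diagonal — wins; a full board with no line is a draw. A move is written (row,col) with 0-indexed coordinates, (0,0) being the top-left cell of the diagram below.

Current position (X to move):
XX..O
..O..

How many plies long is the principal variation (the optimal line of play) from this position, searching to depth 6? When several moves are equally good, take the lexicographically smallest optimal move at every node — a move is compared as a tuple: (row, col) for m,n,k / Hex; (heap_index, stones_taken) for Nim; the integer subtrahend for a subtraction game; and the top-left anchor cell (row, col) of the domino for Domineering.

PV length from [XX..O/..O..]: 1 ply

p1 X@[XX..O/..O..]: (0,2)[XXX.O/..O..]+1* (0,3)[XX.XO/..O..]+0 (1,0)[XX..O/X.O..]-1 (1,1)[XX..O/.XO..]+0 (1,3)[XX..O/..OX.]+0 (1,4)[XX..O/..O.X]-1
p2 O@[XXX.O/..O..] terminal -1; root [XX..O/..O..] d6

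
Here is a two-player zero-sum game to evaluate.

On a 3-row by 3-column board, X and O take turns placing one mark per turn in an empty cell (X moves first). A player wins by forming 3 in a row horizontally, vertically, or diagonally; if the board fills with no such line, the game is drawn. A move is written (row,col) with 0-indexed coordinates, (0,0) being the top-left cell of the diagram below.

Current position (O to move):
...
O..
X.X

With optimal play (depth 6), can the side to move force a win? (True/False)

O winning at [.../O../X.X]: False

p1 O@[.../O../X.X]: (0,0)[O../O../X.X]-1* (0,1)[.O./O../X.X]-1 (0,2)[..O/O../X.X]-1 (1,1)[.../OO./X.X]-1 (1,2)[.../O.O/X.X]-1 (2,1)[.../O../XOX]-1
p2 X@[O../O../X.X]: (0,1)[OX./O../X.X]+1* (0,2)[O.X/O../X.X]+1 (1,1)[O../OX./X.X]+1 (1,2)[O../O.X/X.X]+1 (2,1)[O../O../XXX]+1
p3 O@[OX./O../X.X]: (0,2)[OXO/O../X.X]-1* (1,1)[OX./OO./X.X]-1 (1,2)[OX./O.O/X.X]-1 (2,1)[OX./O../XOX]-1
p4 X@[OXO/O../X.X]: (1,1)[OXO/OX./X.X]+0 (1,2)[OXO/O.X/X.X]+0 (2,1)[OXO/O../XXX]+1*
p5 O@[OXO/O../XXX] terminal -1; root [.../O../X.X] d6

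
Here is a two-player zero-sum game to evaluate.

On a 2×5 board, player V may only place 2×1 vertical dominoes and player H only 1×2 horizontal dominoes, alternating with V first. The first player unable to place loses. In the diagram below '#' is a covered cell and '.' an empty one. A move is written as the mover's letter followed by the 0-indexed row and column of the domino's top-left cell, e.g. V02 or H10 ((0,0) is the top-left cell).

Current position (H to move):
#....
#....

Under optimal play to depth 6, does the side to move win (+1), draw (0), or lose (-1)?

value(#..../#...., H) = +1

p1 H@[#..../#....]: H01[###../#....]-1 H02[#.##./#....]+1* H03[#..##/#....]-1 H11[#..../###..]-1 H12[#..../#.##.]+1 H13[#..../#..##]-1
p2 V@[#.##./#....]: V01[####./##...]-1* V04[#.###/#...#]-1
p3 H@[####./##...]: H12[####./####.]-1 H13[####./##.##]+1*
p4 V@[####./##.##] terminal -1; root [#..../#....] d6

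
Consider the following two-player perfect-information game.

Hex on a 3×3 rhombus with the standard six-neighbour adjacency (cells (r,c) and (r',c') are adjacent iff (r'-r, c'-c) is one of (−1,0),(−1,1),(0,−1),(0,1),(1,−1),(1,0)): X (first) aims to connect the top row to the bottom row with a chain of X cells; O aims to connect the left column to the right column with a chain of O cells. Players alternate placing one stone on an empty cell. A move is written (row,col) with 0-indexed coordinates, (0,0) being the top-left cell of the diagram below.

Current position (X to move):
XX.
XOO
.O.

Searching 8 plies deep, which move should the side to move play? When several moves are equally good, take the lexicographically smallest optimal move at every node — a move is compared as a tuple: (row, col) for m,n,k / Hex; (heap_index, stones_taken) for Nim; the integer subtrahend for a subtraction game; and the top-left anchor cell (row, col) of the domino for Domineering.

X's best at [XX./XOO/.O.]: (2,0)

p1 X@[XX./XOO/.O.]: (0,2)[XXX/XOO/.O.]-1 (2,0)[XX./XOO/XO.]+1* (2,2)[XX./XOO/.OX]-1
p2 O@[XX./XOO/XO.] terminal -1; root [XX./XOO/.O.] d8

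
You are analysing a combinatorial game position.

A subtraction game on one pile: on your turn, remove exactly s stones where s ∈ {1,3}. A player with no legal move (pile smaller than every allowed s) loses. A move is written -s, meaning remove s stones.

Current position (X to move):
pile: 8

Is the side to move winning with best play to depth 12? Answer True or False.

X winning at [8]: False

p1 X@[8]: -1[7]-1* -3[5]-1
p2 O@[7]: -1[6]+1* -3[4]+1
p3 X@[6]: -1[5]-1* -3[3]-1
p4 O@[5]: -1[4]+1* -3[2]+1
p5 X@[4]: -1[3]-1* -3[1]-1
p6 O@[3]: -1[2]+1* -3[0]+1
p7 X@[2]: -1[1]-1*
p8 O@[1]: -1[0]+1*
p9 X@[0] terminal -1; root [8] d12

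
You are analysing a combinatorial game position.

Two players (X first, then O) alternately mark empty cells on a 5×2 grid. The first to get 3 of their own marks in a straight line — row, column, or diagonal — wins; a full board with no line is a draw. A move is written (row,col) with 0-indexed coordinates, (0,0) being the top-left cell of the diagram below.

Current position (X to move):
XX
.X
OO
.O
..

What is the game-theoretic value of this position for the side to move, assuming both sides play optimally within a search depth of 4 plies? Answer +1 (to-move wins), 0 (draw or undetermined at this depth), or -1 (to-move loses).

value(XX/.X/OO/.O/.., X) = -1

[XX/.X/OO/.O/..] X move#1: (1,0):-1/XX/XX/OO/.O/..*, (3,0):-1/XX/.X/OO/XO/.., (4,0):-1/XX/.X/OO/.O/X., (4,1):-1/XX/.X/OO/.O/.X
[XX/XX/OO/.O/..] O move#2: (3,0):+1/XX/XX/OO/OO/..*, (4,0):+1/XX/XX/OO/.O/O., (4,1):+1/XX/XX/OO/.O/.O
[XX/XX/OO/OO/..] X move#3: (4,0):-1/XX/XX/OO/OO/X.*, (4,1):-1/XX/XX/OO/OO/.X
[XX/XX/OO/OO/X.] O move#4: (4,1):+1/XX/XX/OO/OO/XO*
[XX/XX/OO/OO/XO] end (terminal -1, X#5); searched XX/.X/OO/.O/.. to 4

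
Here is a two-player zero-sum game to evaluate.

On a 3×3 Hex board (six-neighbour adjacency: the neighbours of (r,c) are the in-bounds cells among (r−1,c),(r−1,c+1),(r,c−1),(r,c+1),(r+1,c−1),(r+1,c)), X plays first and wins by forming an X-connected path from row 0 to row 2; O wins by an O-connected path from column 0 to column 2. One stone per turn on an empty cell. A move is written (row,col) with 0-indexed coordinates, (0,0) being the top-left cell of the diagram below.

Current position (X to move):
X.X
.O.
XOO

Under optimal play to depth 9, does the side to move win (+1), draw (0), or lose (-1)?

ply 1, X at X.X/.O./XOO | (0,1)=-1→XXX/.O./XOO; (1,0)=+1→X.X/XO./XOO*; (1,2)=-1→X.X/.OX/XOO
ply 2: X.X/XO./XOO is terminal -1 (O); from X.X/.O./XOO depth 9

value(X.X/.O./XOO, X) = +1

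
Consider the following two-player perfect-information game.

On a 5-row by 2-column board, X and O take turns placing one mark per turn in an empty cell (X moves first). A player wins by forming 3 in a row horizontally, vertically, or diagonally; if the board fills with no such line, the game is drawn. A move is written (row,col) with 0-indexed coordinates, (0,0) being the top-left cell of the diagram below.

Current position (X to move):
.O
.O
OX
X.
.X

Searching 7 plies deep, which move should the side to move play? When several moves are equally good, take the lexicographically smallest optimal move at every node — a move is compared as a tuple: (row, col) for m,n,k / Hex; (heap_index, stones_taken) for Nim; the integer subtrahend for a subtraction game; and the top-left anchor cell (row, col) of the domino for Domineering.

X's best at [.O/.O/OX/X./.X]: (3,1)

ply 1, X at .O/.O/OX/X./.X | (0,0)=+0→XO/.O/OX/X./.X; (1,0)=+0→.O/XO/OX/X./.X; (3,1)=+1→.O/.O/OX/XX/.X*; (4,0)=+0→.O/.O/OX/X./XX
ply 2: .O/.O/OX/XX/.X is terminal -1 (O); from .O/.O/OX/X./.X depth 7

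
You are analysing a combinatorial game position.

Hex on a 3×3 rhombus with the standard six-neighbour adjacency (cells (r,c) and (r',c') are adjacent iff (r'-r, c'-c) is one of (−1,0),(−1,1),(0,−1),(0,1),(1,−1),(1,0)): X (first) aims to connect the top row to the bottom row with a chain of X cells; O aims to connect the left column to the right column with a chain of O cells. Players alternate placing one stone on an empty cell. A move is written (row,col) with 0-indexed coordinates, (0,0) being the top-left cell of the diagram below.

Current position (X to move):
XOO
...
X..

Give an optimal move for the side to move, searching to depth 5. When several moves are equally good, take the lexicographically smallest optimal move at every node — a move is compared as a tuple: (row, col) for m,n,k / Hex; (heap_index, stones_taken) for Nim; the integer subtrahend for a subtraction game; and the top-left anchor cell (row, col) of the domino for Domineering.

X's best at [XOO/.../X..]: (1,0)

ply 1, X at XOO/.../X.. | (1,0)=+1→XOO/X../X..*; (1,1)=-1→XOO/.X./X..; (1,2)=-1→XOO/..X/X..; (2,1)=-1→XOO/.../XX.; (2,2)=-1→XOO/.../X.X
ply 2: XOO/X../X.. is terminal -1 (O); from XOO/.../X.. depth 5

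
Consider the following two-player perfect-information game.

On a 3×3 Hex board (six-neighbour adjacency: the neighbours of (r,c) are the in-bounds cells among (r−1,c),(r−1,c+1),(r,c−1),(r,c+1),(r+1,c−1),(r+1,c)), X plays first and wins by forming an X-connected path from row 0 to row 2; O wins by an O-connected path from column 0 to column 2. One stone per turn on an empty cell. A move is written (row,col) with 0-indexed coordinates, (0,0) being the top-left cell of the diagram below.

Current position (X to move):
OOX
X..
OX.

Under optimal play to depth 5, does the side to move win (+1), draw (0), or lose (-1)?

ply 1, X at OOX/X../OX. | (1,1)=+1→OOX/XX./OX.*; (1,2)=+1→OOX/X.X/OX.; (2,2)=+1→OOX/X../OXX
ply 2: OOX/XX./OX. is terminal -1 (O); from OOX/X../OX. depth 5

value(OOX/X../OX., X) = +1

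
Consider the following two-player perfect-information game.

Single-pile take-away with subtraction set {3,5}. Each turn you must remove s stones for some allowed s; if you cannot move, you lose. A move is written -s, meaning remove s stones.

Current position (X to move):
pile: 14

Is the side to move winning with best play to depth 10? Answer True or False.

[14] X move#1: -3:-1/11, -5:+1/9*
[9] O move#2: -3:-1/6*, -5:-1/4
[6] X move#3: -3:-1/3, -5:+1/1*
[1] end (terminal -1, O#4); searched 14 to 10

X winning at [14]: True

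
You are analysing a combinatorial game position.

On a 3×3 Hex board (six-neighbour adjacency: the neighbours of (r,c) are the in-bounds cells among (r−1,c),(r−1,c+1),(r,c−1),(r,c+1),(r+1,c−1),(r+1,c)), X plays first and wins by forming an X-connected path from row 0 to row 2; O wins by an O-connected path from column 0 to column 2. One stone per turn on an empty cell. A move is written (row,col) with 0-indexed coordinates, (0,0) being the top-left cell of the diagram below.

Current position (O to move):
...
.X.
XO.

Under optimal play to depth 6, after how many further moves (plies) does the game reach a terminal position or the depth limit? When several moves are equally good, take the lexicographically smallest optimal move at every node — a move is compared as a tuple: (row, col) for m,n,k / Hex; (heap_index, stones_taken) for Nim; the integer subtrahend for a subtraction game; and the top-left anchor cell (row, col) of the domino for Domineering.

p1 O@[.../.X./XO.]: (0,0)[O../.X./XO.]-1* (0,1)[.O./.X./XO.]-1 (0,2)[..O/.X./XO.]-1 (1,0)[.../OX./XO.]-1 (1,2)[.../.XO/XO.]-1 (2,2)[.../.X./XOO]-1
p2 X@[O../.X./XO.]: (0,1)[OX./.X./XO.]+1* (0,2)[O.X/.X./XO.]+1 (1,0)[O../XX./XO.]+1 (1,2)[O../.XX/XO.]+1 (2,2)[O../.X./XOX]+1
p3 O@[OX./.X./XO.] terminal -1; root [.../.X./XO.] d6

PV length from [.../.X./XO.]: 2 plies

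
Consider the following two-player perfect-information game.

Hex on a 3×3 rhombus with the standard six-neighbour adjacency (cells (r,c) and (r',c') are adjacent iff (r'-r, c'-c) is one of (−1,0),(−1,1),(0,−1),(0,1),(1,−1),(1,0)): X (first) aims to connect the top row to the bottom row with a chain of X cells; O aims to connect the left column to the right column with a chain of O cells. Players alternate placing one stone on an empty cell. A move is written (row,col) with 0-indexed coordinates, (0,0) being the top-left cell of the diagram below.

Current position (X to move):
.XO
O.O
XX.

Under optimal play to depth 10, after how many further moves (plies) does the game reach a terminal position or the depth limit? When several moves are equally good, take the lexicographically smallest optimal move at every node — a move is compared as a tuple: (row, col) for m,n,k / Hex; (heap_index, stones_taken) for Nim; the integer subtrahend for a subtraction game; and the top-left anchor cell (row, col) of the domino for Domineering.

PV length from [.XO/O.O/XX.]: 1 ply

p1 X@[.XO/O.O/XX.]: (0,0)[XXO/O.O/XX.]-1 (1,1)[.XO/OXO/XX.]+1* (2,2)[.XO/O.O/XXX]-1
p2 O@[.XO/OXO/XX.] terminal -1; root [.XO/O.O/XX.] d10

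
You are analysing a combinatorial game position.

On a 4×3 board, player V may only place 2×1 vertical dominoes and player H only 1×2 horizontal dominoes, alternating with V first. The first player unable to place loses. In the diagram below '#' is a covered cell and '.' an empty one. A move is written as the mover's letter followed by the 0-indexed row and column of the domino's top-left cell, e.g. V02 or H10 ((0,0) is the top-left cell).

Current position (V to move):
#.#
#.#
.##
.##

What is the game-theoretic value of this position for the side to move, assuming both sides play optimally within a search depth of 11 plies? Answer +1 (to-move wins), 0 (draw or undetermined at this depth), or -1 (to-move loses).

p1 V@[#.#/#.#/.##/.##]: V01[###/###/.##/.##]+1* V20[#.#/#.#/###/###]+1
p2 H@[###/###/.##/.##] terminal -1; root [#.#/#.#/.##/.##] d11

value(#.#/#.#/.##/.##, V) = +1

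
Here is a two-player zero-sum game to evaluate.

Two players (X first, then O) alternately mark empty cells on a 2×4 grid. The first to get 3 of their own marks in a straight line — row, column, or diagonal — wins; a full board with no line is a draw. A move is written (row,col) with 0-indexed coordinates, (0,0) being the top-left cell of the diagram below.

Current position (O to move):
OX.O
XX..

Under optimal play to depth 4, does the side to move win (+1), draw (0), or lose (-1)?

ply 1, O at OX.O/XX.. | (0,2)=-1→OXOO/XX..; (1,2)=+0→OX.O/XXO.*; (1,3)=-1→OX.O/XX.O
ply 2, X at OX.O/XXO. | (0,2)=+0→OXXO/XXO.*; (1,3)=+0→OX.O/XXOX
ply 3, O at OXXO/XXO. | (1,3)=+0→OXXO/XXOO*
ply 4: OXXO/XXOO is terminal +0 (X); from OX.O/XX.. depth 4

value(OX.O/XX.., O) = 0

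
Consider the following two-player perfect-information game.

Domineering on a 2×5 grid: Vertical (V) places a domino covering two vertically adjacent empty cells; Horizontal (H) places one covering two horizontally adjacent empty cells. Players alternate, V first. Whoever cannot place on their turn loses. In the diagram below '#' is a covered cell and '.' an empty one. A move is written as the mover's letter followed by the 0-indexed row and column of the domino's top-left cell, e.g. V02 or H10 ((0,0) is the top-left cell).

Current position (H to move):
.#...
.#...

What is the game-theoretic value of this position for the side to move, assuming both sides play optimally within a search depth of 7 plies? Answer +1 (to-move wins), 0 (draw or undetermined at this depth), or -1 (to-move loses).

p1 H@[.#.../.#...]: H02[.###./.#...]-1* H03[.#.##/.#...]-1 H12[.#.../.###.]-1 H13[.#.../.#.##]-1
p2 V@[.###./.#...]: V00[####./##...]-1 V04[.####/.#..#]+1*
p3 H@[.####/.#..#]: H12[.####/.####]-1*
p4 V@[.####/.####]: V00[#####/#####]+1*
p5 H@[#####/#####] terminal -1; root [.#.../.#...] d7

value(.#.../.#..., H) = -1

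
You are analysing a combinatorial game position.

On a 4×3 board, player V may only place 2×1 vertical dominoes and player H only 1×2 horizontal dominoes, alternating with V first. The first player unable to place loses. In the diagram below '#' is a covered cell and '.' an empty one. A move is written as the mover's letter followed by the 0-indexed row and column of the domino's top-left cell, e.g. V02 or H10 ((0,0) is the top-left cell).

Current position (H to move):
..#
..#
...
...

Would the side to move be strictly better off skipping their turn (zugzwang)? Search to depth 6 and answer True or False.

p1 H@[..#/..#/.../...]: H00[###/..#/.../...]-1* H10[..#/###/.../...]-1 H20[..#/..#/##./...]-1 H21[..#/..#/.##/...]-1 H30[..#/..#/.../##.]-1 H31[..#/..#/.../.##]-1
p2 V@[###/..#/.../...]: V10[###/#.#/#../...]-1 V11[###/.##/.#./...]+1* V20[###/..#/#../#..]-1 V21[###/..#/.#./.#.]+1 V22[###/..#/..#/..#]-1
p3 H@[###/.##/.#./...]: H30[###/.##/.#./##.]-1* H31[###/.##/.#./.##]-1
p4 V@[###/.##/.#./##.]: V10[###/###/##./##.]+1* V22[###/.##/.##/###]+1
p5 H@[###/###/##./##.] terminal -1; root [..#/..#/.../...] d6
pass branch (V moves first from the same position):
  | p1 V@[..#/..#/.../...]: V00[#.#/#.#/.../...]+1* V01[.##/.##/.../...]+1 V10[..#/#.#/#../...]-1 V11[..#/.##/.#./...]+1 V20[..#/..#/#../#..]+1 V21[..#/..#/.#./.#.]+1 V22[..#/..#/..#/..#]+1
  | p2 H@[#.#/#.#/.../...]: H20[#.#/#.#/##./...]-1* H21[#.#/#.#/.##/...]-1 H30[#.#/#.#/.../##.]-1 H31[#.#/#.#/.../.##]-1
  | p3 V@[#.#/#.#/##./...]: V01[###/###/##./...]-1 V22[#.#/#.#/###/..#]+1*
  | p4 H@[#.#/#.#/###/..#]: H30[#.#/#.#/###/###]-1*
  | p5 V@[#.#/#.#/###/###]: V01[###/###/###/###]+1*
  | p6 H@[###/###/###/###] terminal -1; root [..#/..#/.../...] d6
H moving scores -1; H passing scores -1

zugzwang(..#/..#/.../..., H) = False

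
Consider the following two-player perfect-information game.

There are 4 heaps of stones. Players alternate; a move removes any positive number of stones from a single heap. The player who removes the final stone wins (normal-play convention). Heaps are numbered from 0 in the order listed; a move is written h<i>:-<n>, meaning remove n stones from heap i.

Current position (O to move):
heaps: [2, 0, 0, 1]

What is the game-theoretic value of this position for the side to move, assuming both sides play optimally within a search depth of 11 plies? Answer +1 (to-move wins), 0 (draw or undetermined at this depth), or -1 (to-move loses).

value((2,0,0,1), O) = +1

p1 O@[(2,0,0,1)]: h0:-1[(1,0,0,1)]+1* h0:-2[(0,0,0,1)]-1 h3:-1[(2,0,0,0)]-1
p2 X@[(1,0,0,1)]: h0:-1[(0,0,0,1)]-1* h3:-1[(1,0,0,0)]-1
p3 O@[(0,0,0,1)]: h3:-1[(0,0,0,0)]+1*
p4 X@[(0,0,0,0)] terminal -1; root [(2,0,0,1)] d11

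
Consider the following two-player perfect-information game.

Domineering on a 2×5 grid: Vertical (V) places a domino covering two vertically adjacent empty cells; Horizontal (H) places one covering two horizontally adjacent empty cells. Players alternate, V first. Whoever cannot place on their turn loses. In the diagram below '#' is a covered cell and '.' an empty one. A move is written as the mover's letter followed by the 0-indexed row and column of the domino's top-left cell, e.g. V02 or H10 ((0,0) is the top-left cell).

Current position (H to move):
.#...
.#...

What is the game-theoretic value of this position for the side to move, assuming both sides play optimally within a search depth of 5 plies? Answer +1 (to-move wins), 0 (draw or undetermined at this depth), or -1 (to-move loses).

value(.#.../.#..., H) = -1

p1 H@[.#.../.#...]: H02[.###./.#...]-1* H03[.#.##/.#...]-1 H12[.#.../.###.]-1 H13[.#.../.#.##]-1
p2 V@[.###./.#...]: V00[####./##...]-1 V04[.####/.#..#]+1*
p3 H@[.####/.#..#]: H12[.####/.####]-1*
p4 V@[.####/.####]: V00[#####/#####]+1*
p5 H@[#####/#####] terminal -1; root [.#.../.#...] d5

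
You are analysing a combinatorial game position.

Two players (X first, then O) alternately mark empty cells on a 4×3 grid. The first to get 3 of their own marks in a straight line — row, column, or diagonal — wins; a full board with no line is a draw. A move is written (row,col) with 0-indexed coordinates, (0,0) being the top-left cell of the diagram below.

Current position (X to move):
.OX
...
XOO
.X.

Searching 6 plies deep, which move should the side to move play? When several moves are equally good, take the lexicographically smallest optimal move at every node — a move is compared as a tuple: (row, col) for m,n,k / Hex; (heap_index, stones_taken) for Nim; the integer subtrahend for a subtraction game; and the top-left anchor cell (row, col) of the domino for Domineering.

X's best at [.OX/.../XOO/.X.]: (1,1)

[.OX/.../XOO/.X.] X move#1: (0,0):-1/XOX/.../XOO/.X., (1,0):-1/.OX/X../XOO/.X., (1,1):+1/.OX/.X./XOO/.X.*, (1,2):-1/.OX/..X/XOO/.X., (3,0):-1/.OX/.../XOO/XX., (3,2):-1/.OX/.../XOO/.XX
[.OX/.X./XOO/.X.] end (terminal -1, O#2); searched .OX/.../XOO/.X. to 6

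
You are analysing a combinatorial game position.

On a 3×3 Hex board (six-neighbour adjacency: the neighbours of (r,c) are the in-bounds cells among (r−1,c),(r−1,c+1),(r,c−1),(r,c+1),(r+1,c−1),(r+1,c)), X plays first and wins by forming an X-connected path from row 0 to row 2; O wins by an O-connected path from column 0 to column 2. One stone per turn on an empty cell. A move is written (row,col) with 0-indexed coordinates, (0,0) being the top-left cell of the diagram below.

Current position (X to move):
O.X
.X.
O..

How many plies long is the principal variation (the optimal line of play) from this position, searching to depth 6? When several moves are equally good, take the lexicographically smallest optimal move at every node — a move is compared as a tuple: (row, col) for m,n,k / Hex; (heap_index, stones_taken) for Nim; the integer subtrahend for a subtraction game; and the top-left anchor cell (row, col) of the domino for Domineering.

PV length from [O.X/.X./O..]: 5 plies

p1 X@[O.X/.X./O..]: (0,1)[OXX/.X./O..]-1 (1,0)[O.X/XX./O..]-1 (1,2)[O.X/.XX/O..]+1* (2,1)[O.X/.X./OX.]+1 (2,2)[O.X/.X./O.X]+1
p2 O@[O.X/.XX/O..]: (0,1)[OOX/.XX/O..]-1* (1,0)[O.X/OXX/O..]-1 (2,1)[O.X/.XX/OO.]-1 (2,2)[O.X/.XX/O.O]-1
p3 X@[OOX/.XX/O..]: (1,0)[OOX/XXX/O..]+1* (2,1)[OOX/.XX/OX.]+1 (2,2)[OOX/.XX/O.X]+1
p4 O@[OOX/XXX/O..]: (2,1)[OOX/XXX/OO.]-1* (2,2)[OOX/XXX/O.O]-1
p5 X@[OOX/XXX/OO.]: (2,2)[OOX/XXX/OOX]+1*
p6 O@[OOX/XXX/OOX] terminal -1; root [O.X/.X./O..] d6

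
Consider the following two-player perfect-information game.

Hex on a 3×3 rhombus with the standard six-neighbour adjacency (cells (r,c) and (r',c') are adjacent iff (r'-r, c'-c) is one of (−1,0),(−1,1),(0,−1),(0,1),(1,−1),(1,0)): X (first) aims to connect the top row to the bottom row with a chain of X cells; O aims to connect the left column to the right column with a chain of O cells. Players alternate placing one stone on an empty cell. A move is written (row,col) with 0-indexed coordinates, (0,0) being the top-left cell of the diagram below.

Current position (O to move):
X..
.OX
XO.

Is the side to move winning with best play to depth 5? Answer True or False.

O winning at [X../.OX/XO.]: True

ply 1, O at X../.OX/XO. | (0,1)=-1→XO./.OX/XO.; (0,2)=-1→X.O/.OX/XO.; (1,0)=+1→X../OOX/XO.*; (2,2)=-1→X../.OX/XOO
ply 2, X at X../OOX/XO. | (0,1)=-1→XX./OOX/XO.*; (0,2)=-1→X.X/OOX/XO.; (2,2)=-1→X../OOX/XOX
ply 3, O at XX./OOX/XO. | (0,2)=+1→XXO/OOX/XO.*; (2,2)=+1→XX./OOX/XOO
ply 4: XXO/OOX/XO. is terminal -1 (X); from X../.OX/XO. depth 5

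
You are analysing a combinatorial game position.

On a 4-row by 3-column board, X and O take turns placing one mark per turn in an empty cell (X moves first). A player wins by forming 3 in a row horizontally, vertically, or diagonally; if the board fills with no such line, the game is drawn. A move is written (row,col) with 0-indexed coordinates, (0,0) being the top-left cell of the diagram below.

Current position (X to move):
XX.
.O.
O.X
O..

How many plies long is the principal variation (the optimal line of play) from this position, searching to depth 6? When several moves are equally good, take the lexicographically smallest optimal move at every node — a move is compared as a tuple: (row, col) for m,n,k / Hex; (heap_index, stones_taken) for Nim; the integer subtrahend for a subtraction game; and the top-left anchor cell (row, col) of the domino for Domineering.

PV length from [XX./.O./O.X/O..]: 1 ply

ply 1, X at XX./.O./O.X/O.. | (0,2)=+1→XXX/.O./O.X/O..*; (1,0)=-1→XX./XO./O.X/O..; (1,2)=-1→XX./.OX/O.X/O..; (2,1)=-1→XX./.O./OXX/O..; (3,1)=-1→XX./.O./O.X/OX.; (3,2)=-1→XX./.O./O.X/O.X
ply 2: XXX/.O./O.X/O.. is terminal -1 (O); from XX./.O./O.X/O.. depth 6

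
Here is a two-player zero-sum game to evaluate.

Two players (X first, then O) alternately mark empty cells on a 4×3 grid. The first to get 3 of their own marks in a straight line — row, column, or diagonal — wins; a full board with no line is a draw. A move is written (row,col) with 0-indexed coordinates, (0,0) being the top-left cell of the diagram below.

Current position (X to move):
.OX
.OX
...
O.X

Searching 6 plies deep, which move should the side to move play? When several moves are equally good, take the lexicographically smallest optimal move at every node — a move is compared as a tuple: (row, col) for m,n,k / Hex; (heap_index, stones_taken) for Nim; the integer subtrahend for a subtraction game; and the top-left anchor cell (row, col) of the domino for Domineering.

X's best at [.OX/.OX/.../O.X]: (2,1)

[.OX/.OX/.../O.X] X move#1: (0,0):-1/XOX/.OX/.../O.X, (1,0):-1/.OX/XOX/.../O.X, (2,0):-1/.OX/.OX/X../O.X, (2,1):+1/.OX/.OX/.X./O.X*, (2,2):+1/.OX/.OX/..X/O.X, (3,1):-1/.OX/.OX/.../OXX
[.OX/.OX/.X./O.X] O move#2: (0,0):-1/OOX/.OX/.X./O.X*, (1,0):-1/.OX/OOX/.X./O.X, (2,0):-1/.OX/.OX/OX./O.X, (2,2):-1/.OX/.OX/.XO/O.X, (3,1):-1/.OX/.OX/.X./OOX
[OOX/.OX/.X./O.X] X move#3: (1,0):+1/OOX/XOX/.X./O.X*, (2,0):-1/OOX/.OX/XX./O.X, (2,2):+1/OOX/.OX/.XX/O.X, (3,1):-1/OOX/.OX/.X./OXX
[OOX/XOX/.X./O.X] end (terminal -1, O#4); searched .OX/.OX/.../O.X to 6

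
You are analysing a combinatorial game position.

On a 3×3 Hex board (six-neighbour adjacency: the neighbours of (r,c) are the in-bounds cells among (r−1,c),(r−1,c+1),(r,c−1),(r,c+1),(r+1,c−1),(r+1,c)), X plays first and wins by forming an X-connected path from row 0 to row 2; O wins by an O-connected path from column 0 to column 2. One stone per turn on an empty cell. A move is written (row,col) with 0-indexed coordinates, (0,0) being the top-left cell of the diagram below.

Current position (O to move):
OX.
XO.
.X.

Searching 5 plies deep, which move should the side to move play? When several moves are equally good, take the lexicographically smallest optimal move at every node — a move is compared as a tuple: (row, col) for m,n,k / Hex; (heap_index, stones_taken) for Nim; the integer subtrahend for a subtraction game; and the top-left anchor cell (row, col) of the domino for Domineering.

ply 1, O at OX./XO./.X. | (0,2)=-1→OXO/XO./.X.; (1,2)=-1→OX./XOO/.X.; (2,0)=+1→OX./XO./OX.*; (2,2)=-1→OX./XO./.XO
ply 2, X at OX./XO./OX. | (0,2)=-1→OXX/XO./OX.*; (1,2)=-1→OX./XOX/OX.; (2,2)=-1→OX./XO./OXX
ply 3, O at OXX/XO./OX. | (1,2)=+1→OXX/XOO/OX.*; (2,2)=-1→OXX/XO./OXO
ply 4: OXX/XOO/OX. is terminal -1 (X); from OX./XO./.X. depth 5

O's best at [OX./XO./.X.]: (2,0)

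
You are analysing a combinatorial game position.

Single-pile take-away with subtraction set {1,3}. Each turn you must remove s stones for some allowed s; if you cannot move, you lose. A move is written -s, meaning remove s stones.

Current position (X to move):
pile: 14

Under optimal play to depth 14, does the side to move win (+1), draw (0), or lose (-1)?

[14] X move#1: -1:-1/13*, -3:-1/11
[13] O move#2: -1:+1/12*, -3:+1/10
[12] X move#3: -1:-1/11*, -3:-1/9
[11] O move#4: -1:+1/10*, -3:+1/8
[10] X move#5: -1:-1/9*, -3:-1/7
[9] O move#6: -1:+1/8*, -3:+1/6
[8] X move#7: -1:-1/7*, -3:-1/5
[7] O move#8: -1:+1/6*, -3:+1/4
[6] X move#9: -1:-1/5*, -3:-1/3
[5] O move#10: -1:+1/4*, -3:+1/2
[4] X move#11: -1:-1/3*, -3:-1/1
[3] O move#12: -1:+1/2*, -3:+1/0
[2] X move#13: -1:-1/1*
[1] O move#14: -1:+1/0*
[0] end (terminal -1, X#15); searched 14 to 14

value(14, X) = -1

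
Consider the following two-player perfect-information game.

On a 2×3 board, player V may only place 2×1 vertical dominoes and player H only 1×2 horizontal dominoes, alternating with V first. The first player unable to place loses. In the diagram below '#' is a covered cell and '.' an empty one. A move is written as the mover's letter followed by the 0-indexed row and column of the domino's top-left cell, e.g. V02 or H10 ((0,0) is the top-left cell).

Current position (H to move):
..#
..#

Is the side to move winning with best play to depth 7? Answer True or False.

H winning at [..#/..#]: True

[..#/..#] H move#1: H00:+1/###/..#*, H10:+1/..#/###
[###/..#] end (terminal -1, V#2); searched ..#/..# to 7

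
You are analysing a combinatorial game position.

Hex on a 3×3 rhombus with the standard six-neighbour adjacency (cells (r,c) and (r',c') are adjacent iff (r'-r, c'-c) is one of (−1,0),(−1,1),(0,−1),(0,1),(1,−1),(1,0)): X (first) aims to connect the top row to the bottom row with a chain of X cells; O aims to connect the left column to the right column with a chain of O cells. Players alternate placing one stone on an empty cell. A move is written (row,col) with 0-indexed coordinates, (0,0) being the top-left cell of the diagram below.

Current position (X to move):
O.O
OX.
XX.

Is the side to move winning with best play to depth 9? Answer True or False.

X winning at [O.O/OX./XX.]: True

[O.O/OX./XX.] X move#1: (0,1):+1/OXO/OX./XX.*, (1,2):-1/O.O/OXX/XX., (2,2):-1/O.O/OX./XXX
[OXO/OX./XX.] end (terminal -1, O#2); searched O.O/OX./XX. to 9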